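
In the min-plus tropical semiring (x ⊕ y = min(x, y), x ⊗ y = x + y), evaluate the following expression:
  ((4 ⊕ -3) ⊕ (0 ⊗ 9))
((4 ⊕ -3) ⊕ (0 ⊗ 9)) = -3

Expand innermost to outermost. Recall ⊕ takes the minimum of its arguments and ⊗ takes their sum. Working out the expression ((4 ⊕ -3) ⊕ (0 ⊗ 9)) gives -3.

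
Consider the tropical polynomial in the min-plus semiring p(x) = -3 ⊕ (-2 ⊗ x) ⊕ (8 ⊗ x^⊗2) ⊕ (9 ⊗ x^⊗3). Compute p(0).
p(0) = -3

A tropical monomial a ⊗ x^⊗i evaluates to a + i · x. Evaluating each term at x = 0:
  Term 0 contributes -3 + 0 · 0 = -3
  Term 1 contributes -2 + 1 · 0 = -2
  Term 2 contributes 8 + 2 · 0 = 8
  Term 3 contributes 9 + 3 · 0 = 9
p(0) = ⊕ of these = min[-3, -2, 8, 9] = -3.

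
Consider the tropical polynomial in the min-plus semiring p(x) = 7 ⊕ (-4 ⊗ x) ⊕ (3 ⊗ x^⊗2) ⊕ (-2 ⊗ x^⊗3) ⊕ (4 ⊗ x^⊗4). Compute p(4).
p(4) = 0

A tropical monomial a ⊗ x^⊗i evaluates to a + i · x. Evaluating each term at x = 4:
  Term 0 contributes 7 + 0 · 4 = 7
  Term 1 contributes -4 + 1 · 4 = 0
  Term 2 contributes 3 + 2 · 4 = 11
  Term 3 contributes -2 + 3 · 4 = 10
  Term 4 contributes 4 + 4 · 4 = 20
p(4) = ⊕ of these = min[7, 0, 11, 10, 20] = 0.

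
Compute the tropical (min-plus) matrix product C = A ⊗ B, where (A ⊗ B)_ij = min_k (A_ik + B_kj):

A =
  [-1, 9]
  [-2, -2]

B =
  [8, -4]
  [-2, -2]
A ⊗ B =
  [7, -5]
  [-4, -6]

Apply the min-plus product entry-by-entry:
  C[0][0] = min over k of (A[0][0] + B[0][0] = -1 + 8 = 7, A[0][1] + B[1][0] = 9 + -2 = 7) = 7 (attained at k = 0)
  C[0][1] = min over k of (A[0][0] + B[0][1] = -1 + -4 = -5, A[0][1] + B[1][1] = 9 + -2 = 7) = -5 (attained at k = 0)
  C[1][0] = min over k of (A[1][0] + B[0][0] = -2 + 8 = 6, A[1][1] + B[1][0] = -2 + -2 = -4) = -4 (attained at k = 1)
  C[1][1] = min over k of (A[1][0] + B[0][1] = -2 + -4 = -6, A[1][1] + B[1][1] = -2 + -2 = -4) = -6 (attained at k = 0)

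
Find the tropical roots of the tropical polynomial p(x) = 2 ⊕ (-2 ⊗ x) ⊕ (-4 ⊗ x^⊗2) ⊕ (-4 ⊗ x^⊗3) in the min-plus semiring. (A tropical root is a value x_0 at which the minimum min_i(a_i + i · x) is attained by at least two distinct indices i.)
Roots: {0, 2, 4}

Each tropical root is a break point of the lower envelope of the lines y = a_i + i · x (there are 4 lines, with slopes 0, 1, ..., 3). Only the lines that attain the minimum somewhere contribute to roots; other lines are dominated. Here the surviving (envelope) indices are i = 3, i = 2, i = 1, i = 0.
Intersections between consecutive envelope lines give the roots: for adjacent envelope indices i < j the intersection is x = (a_i − a_j) / (j − i). Reading off the sorted break points: {0, 2, 4}.
Verification: at each break x_0, at least two indices attain the minimum of min_i(a_i + i · x_0).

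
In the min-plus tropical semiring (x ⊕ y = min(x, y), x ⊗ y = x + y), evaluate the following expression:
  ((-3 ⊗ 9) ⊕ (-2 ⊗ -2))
((-3 ⊗ 9) ⊕ (-2 ⊗ -2)) = -4

Expand innermost to outermost. Recall ⊕ takes the minimum of its arguments and ⊗ takes their sum. Working out the expression ((-3 ⊗ 9) ⊕ (-2 ⊗ -2)) gives -4.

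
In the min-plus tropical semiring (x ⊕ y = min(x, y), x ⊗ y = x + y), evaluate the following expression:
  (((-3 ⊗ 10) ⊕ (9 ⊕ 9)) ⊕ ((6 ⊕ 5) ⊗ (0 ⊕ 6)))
(((-3 ⊗ 10) ⊕ (9 ⊕ 9)) ⊕ ((6 ⊕ 5) ⊗ (0 ⊕ 6))) = 5

Expand innermost to outermost. Recall ⊕ takes the minimum of its arguments and ⊗ takes their sum. Working out the expression (((-3 ⊗ 10) ⊕ (9 ⊕ 9)) ⊕ ((6 ⊕ 5) ⊗ (0 ⊕ 6))) gives 5.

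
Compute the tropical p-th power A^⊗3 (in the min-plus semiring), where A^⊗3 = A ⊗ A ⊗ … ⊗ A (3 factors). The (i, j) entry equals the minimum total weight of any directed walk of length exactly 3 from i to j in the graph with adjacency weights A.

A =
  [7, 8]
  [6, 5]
A^⊗3 =
  [19, 18]
  [16, 15]

Each entry (A^⊗3)_ij equals the minimum over all length-3 walks i = v_0 → v_1 → … → v_3 = j of Σ_t A[v_t][v_{t+1}]. For example, for (i, j) = (0, 1) we minimise over 4 possible intermediate vertex sequences; the minimum is 18, attained along the walk 0 → 1 → 1 → 1.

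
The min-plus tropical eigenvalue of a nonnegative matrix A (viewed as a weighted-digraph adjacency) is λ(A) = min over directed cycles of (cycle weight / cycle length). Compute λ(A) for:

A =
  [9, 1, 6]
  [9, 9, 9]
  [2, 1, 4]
λ(A) = 4

Enumerate directed cycles and compute their means (weight / length). Sample:
  cycle 0 → 0: weight = 9, length = 1, mean = 9/1 ≈ 9.000
  cycle 1 → 1: weight = 9, length = 1, mean = 9/1 ≈ 9.000
  cycle 2 → 2: weight = 4, length = 1, mean = 4/1 ≈ 4.000
  cycle 0 → 1 → 0: weight = 10, length = 2, mean = 10/2 ≈ 5.000
  cycle 0 → 2 → 0: weight = 8, length = 2, mean = 8/2 ≈ 4.000
  cycle 1 → 0 → 1: weight = 10, length = 2, mean = 10/2 ≈ 5.000
Minimum mean = 4.000, attained e.g. along the cycle 2 → 2 with weight 4 and length 1. So λ(A) = 4/1 = 4.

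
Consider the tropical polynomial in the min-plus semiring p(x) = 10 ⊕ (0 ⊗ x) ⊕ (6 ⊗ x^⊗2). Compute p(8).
p(8) = 8

A tropical monomial a ⊗ x^⊗i evaluates to a + i · x. Evaluating each term at x = 8:
  Term 0 contributes 10 + 0 · 8 = 10
  Term 1 contributes 0 + 1 · 8 = 8
  Term 2 contributes 6 + 2 · 8 = 22
p(8) = ⊕ of these = min[10, 8, 22] = 8.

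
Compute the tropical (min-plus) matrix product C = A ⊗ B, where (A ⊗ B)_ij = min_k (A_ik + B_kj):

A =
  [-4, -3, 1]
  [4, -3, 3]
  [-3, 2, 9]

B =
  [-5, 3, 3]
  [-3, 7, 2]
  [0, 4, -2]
A ⊗ B =
  [-9, -1, -1]
  [-6, 4, -1]
  [-8, 0, 0]

Apply the min-plus product entry-by-entry:
  C[0][0] = min over k of (A[0][0] + B[0][0] = -4 + -5 = -9, A[0][1] + B[1][0] = -3 + -3 = -6, A[0][2] + B[2][0] = 1 + 0 = 1) = -9 (attained at k = 0)
  C[0][1] = min over k of (A[0][0] + B[0][1] = -4 + 3 = -1, A[0][1] + B[1][1] = -3 + 7 = 4, A[0][2] + B[2][1] = 1 + 4 = 5) = -1 (attained at k = 0)
  C[0][2] = min over k of (A[0][0] + B[0][2] = -4 + 3 = -1, A[0][1] + B[1][2] = -3 + 2 = -1, A[0][2] + B[2][2] = 1 + -2 = -1) = -1 (attained at k = 0)
  C[1][0] = min over k of (A[1][0] + B[0][0] = 4 + -5 = -1, A[1][1] + B[1][0] = -3 + -3 = -6, A[1][2] + B[2][0] = 3 + 0 = 3) = -6 (attained at k = 1)
  C[1][1] = min over k of (A[1][0] + B[0][1] = 4 + 3 = 7, A[1][1] + B[1][1] = -3 + 7 = 4, A[1][2] + B[2][1] = 3 + 4 = 7) = 4 (attained at k = 1)
  C[1][2] = min over k of (A[1][0] + B[0][2] = 4 + 3 = 7, A[1][1] + B[1][2] = -3 + 2 = -1, A[1][2] + B[2][2] = 3 + -2 = 1) = -1 (attained at k = 1)
  C[2][0] = min over k of (A[2][0] + B[0][0] = -3 + -5 = -8, A[2][1] + B[1][0] = 2 + -3 = -1, A[2][2] + B[2][0] = 9 + 0 = 9) = -8 (attained at k = 0)
  C[2][1] = min over k of (A[2][0] + B[0][1] = -3 + 3 = 0, A[2][1] + B[1][1] = 2 + 7 = 9, A[2][2] + B[2][1] = 9 + 4 = 13) = 0 (attained at k = 0)
  C[2][2] = min over k of (A[2][0] + B[0][2] = -3 + 3 = 0, A[2][1] + B[1][2] = 2 + 2 = 4, A[2][2] + B[2][2] = 9 + -2 = 7) = 0 (attained at k = 0)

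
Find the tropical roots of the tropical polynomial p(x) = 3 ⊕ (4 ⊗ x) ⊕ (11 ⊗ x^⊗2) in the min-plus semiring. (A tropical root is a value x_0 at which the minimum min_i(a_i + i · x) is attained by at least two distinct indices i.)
Roots: {-7, -1}

Each tropical root is a break point of the lower envelope of the lines y = a_i + i · x (there are 3 lines, with slopes 0, 1, ..., 2). Only the lines that attain the minimum somewhere contribute to roots; other lines are dominated. Here the surviving (envelope) indices are i = 2, i = 1, i = 0.
Intersections between consecutive envelope lines give the roots: for adjacent envelope indices i < j the intersection is x = (a_i − a_j) / (j − i). Reading off the sorted break points: {-7, -1}.
Verification: at each break x_0, at least two indices attain the minimum of min_i(a_i + i · x_0).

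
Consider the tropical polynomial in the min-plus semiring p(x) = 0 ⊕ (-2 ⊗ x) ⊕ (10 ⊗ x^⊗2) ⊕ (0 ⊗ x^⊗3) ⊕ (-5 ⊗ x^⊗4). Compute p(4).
p(4) = 0

A tropical monomial a ⊗ x^⊗i evaluates to a + i · x. Evaluating each term at x = 4:
  Term 0 contributes 0 + 0 · 4 = 0
  Term 1 contributes -2 + 1 · 4 = 2
  Term 2 contributes 10 + 2 · 4 = 18
  Term 3 contributes 0 + 3 · 4 = 12
  Term 4 contributes -5 + 4 · 4 = 11
p(4) = ⊕ of these = min[0, 2, 18, 12, 11] = 0.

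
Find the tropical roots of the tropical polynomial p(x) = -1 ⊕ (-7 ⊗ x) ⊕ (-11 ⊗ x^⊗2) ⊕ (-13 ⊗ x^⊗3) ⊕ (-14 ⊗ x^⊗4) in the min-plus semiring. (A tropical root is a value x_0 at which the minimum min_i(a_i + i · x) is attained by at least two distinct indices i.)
Roots: {1, 2, 4, 6}

Each tropical root is a break point of the lower envelope of the lines y = a_i + i · x (there are 5 lines, with slopes 0, 1, ..., 4). Only the lines that attain the minimum somewhere contribute to roots; other lines are dominated. Here the surviving (envelope) indices are i = 4, i = 3, i = 2, i = 1, i = 0.
Intersections between consecutive envelope lines give the roots: for adjacent envelope indices i < j the intersection is x = (a_i − a_j) / (j − i). Reading off the sorted break points: {1, 2, 4, 6}.
Verification: at each break x_0, at least two indices attain the minimum of min_i(a_i + i · x_0).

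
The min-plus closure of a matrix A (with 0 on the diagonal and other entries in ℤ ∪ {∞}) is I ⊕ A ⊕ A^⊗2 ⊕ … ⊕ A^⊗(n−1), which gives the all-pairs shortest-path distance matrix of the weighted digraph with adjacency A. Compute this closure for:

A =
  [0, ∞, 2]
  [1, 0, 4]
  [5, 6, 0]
Closure =
  [0, 8, 2]
  [1, 0, 3]
  [5, 6, 0]

This is the Floyd-Warshall all-pairs shortest-path computation. For each intermediate vertex k = 0, 1, …, 2, update dist[i][j] ← min(dist[i][j], dist[i][k] + dist[k][j]). The final matrix gives, for each (i, j), the minimum total weight of any directed path from i to j (possibly empty when i = j).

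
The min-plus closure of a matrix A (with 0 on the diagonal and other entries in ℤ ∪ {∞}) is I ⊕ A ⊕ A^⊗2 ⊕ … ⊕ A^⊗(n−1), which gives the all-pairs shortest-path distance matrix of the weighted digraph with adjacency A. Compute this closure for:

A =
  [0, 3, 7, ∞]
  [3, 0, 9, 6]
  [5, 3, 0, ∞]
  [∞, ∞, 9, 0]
Closure =
  [0, 3, 7, 9]
  [3, 0, 9, 6]
  [5, 3, 0, 9]
  [14, 12, 9, 0]

This is the Floyd-Warshall all-pairs shortest-path computation. For each intermediate vertex k = 0, 1, …, 3, update dist[i][j] ← min(dist[i][j], dist[i][k] + dist[k][j]). The final matrix gives, for each (i, j), the minimum total weight of any directed path from i to j (possibly empty when i = j).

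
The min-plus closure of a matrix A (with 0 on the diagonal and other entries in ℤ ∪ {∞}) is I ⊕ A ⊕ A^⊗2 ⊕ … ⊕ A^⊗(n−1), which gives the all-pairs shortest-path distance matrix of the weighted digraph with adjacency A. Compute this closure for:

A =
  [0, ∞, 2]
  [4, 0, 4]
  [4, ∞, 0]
Closure =
  [0, ∞, 2]
  [4, 0, 4]
  [4, ∞, 0]

This is the Floyd-Warshall all-pairs shortest-path computation. For each intermediate vertex k = 0, 1, …, 2, update dist[i][j] ← min(dist[i][j], dist[i][k] + dist[k][j]). The final matrix gives, for each (i, j), the minimum total weight of any directed path from i to j (possibly empty when i = j).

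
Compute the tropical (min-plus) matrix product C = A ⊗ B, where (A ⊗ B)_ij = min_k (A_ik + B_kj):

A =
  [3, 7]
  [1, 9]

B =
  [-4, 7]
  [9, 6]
A ⊗ B =
  [-1, 10]
  [-3, 8]

Apply the min-plus product entry-by-entry:
  C[0][0] = min over k of (A[0][0] + B[0][0] = 3 + -4 = -1, A[0][1] + B[1][0] = 7 + 9 = 16) = -1 (attained at k = 0)
  C[0][1] = min over k of (A[0][0] + B[0][1] = 3 + 7 = 10, A[0][1] + B[1][1] = 7 + 6 = 13) = 10 (attained at k = 0)
  C[1][0] = min over k of (A[1][0] + B[0][0] = 1 + -4 = -3, A[1][1] + B[1][0] = 9 + 9 = 18) = -3 (attained at k = 0)
  C[1][1] = min over k of (A[1][0] + B[0][1] = 1 + 7 = 8, A[1][1] + B[1][1] = 9 + 6 = 15) = 8 (attained at k = 0)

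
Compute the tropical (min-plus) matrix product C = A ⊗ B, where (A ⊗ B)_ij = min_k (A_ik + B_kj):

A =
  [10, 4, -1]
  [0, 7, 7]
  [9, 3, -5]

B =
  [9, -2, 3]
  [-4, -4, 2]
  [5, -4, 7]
A ⊗ B =
  [0, -5, 6]
  [3, -2, 3]
  [-1, -9, 2]

Apply the min-plus product entry-by-entry:
  C[0][0] = min over k of (A[0][0] + B[0][0] = 10 + 9 = 19, A[0][1] + B[1][0] = 4 + -4 = 0, A[0][2] + B[2][0] = -1 + 5 = 4) = 0 (attained at k = 1)
  C[0][1] = min over k of (A[0][0] + B[0][1] = 10 + -2 = 8, A[0][1] + B[1][1] = 4 + -4 = 0, A[0][2] + B[2][1] = -1 + -4 = -5) = -5 (attained at k = 2)
  C[0][2] = min over k of (A[0][0] + B[0][2] = 10 + 3 = 13, A[0][1] + B[1][2] = 4 + 2 = 6, A[0][2] + B[2][2] = -1 + 7 = 6) = 6 (attained at k = 1)
  C[1][0] = min over k of (A[1][0] + B[0][0] = 0 + 9 = 9, A[1][1] + B[1][0] = 7 + -4 = 3, A[1][2] + B[2][0] = 7 + 5 = 12) = 3 (attained at k = 1)
  C[1][1] = min over k of (A[1][0] + B[0][1] = 0 + -2 = -2, A[1][1] + B[1][1] = 7 + -4 = 3, A[1][2] + B[2][1] = 7 + -4 = 3) = -2 (attained at k = 0)
  C[1][2] = min over k of (A[1][0] + B[0][2] = 0 + 3 = 3, A[1][1] + B[1][2] = 7 + 2 = 9, A[1][2] + B[2][2] = 7 + 7 = 14) = 3 (attained at k = 0)
  C[2][0] = min over k of (A[2][0] + B[0][0] = 9 + 9 = 18, A[2][1] + B[1][0] = 3 + -4 = -1, A[2][2] + B[2][0] = -5 + 5 = 0) = -1 (attained at k = 1)
  C[2][1] = min over k of (A[2][0] + B[0][1] = 9 + -2 = 7, A[2][1] + B[1][1] = 3 + -4 = -1, A[2][2] + B[2][1] = -5 + -4 = -9) = -9 (attained at k = 2)
  C[2][2] = min over k of (A[2][0] + B[0][2] = 9 + 3 = 12, A[2][1] + B[1][2] = 3 + 2 = 5, A[2][2] + B[2][2] = -5 + 7 = 2) = 2 (attained at k = 2)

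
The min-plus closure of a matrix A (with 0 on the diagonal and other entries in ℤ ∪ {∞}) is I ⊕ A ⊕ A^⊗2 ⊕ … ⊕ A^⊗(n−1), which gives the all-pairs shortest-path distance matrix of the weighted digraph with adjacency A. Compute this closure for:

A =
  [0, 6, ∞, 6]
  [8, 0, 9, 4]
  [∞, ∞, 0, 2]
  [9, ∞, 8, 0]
Closure =
  [0, 6, 14, 6]
  [8, 0, 9, 4]
  [11, 17, 0, 2]
  [9, 15, 8, 0]

This is the Floyd-Warshall all-pairs shortest-path computation. For each intermediate vertex k = 0, 1, …, 3, update dist[i][j] ← min(dist[i][j], dist[i][k] + dist[k][j]). The final matrix gives, for each (i, j), the minimum total weight of any directed path from i to j (possibly empty when i = j).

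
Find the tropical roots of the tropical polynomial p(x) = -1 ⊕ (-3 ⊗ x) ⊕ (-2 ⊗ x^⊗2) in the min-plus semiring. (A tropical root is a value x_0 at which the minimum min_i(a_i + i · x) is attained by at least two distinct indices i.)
Roots: {-1, 2}

Each tropical root is a break point of the lower envelope of the lines y = a_i + i · x (there are 3 lines, with slopes 0, 1, ..., 2). Only the lines that attain the minimum somewhere contribute to roots; other lines are dominated. Here the surviving (envelope) indices are i = 2, i = 1, i = 0.
Intersections between consecutive envelope lines give the roots: for adjacent envelope indices i < j the intersection is x = (a_i − a_j) / (j − i). Reading off the sorted break points: {-1, 2}.
Verification: at each break x_0, at least two indices attain the minimum of min_i(a_i + i · x_0).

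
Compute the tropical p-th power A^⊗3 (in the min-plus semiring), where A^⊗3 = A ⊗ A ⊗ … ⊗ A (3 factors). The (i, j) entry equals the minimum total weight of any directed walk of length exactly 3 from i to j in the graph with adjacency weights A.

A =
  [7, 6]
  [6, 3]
A^⊗3 =
  [15, 12]
  [12, 9]

Each entry (A^⊗3)_ij equals the minimum over all length-3 walks i = v_0 → v_1 → … → v_3 = j of Σ_t A[v_t][v_{t+1}]. For example, for (i, j) = (0, 1) we minimise over 4 possible intermediate vertex sequences; the minimum is 12, attained along the walk 0 → 1 → 1 → 1.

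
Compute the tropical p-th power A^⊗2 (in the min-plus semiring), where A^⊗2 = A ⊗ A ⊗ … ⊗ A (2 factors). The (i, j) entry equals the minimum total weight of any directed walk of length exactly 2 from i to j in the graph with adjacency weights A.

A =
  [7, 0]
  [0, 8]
A^⊗2 =
  [0, 7]
  [7, 0]

Each entry (A^⊗2)_ij equals the minimum over all length-2 walks i = v_0 → v_1 → … → v_2 = j of Σ_t A[v_t][v_{t+1}]. For example, for (i, j) = (0, 1) we minimise over 2 possible intermediate vertex sequences; the minimum is 7, attained along the walk 0 → 0 → 1.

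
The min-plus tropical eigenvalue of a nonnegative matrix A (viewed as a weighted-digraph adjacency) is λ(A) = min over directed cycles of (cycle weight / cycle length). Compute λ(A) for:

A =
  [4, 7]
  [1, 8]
λ(A) = 4

Enumerate directed cycles and compute their means (weight / length). Sample:
  cycle 0 → 0: weight = 4, length = 1, mean = 4/1 ≈ 4.000
  cycle 1 → 1: weight = 8, length = 1, mean = 8/1 ≈ 8.000
  cycle 0 → 1 → 0: weight = 8, length = 2, mean = 8/2 ≈ 4.000
  cycle 1 → 0 → 1: weight = 8, length = 2, mean = 8/2 ≈ 4.000
Minimum mean = 4.000, attained e.g. along the cycle 0 → 0 with weight 4 and length 1. So λ(A) = 4/1 = 4.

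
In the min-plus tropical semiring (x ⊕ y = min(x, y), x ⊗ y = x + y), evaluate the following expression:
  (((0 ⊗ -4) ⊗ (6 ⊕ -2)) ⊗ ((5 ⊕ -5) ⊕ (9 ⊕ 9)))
(((0 ⊗ -4) ⊗ (6 ⊕ -2)) ⊗ ((5 ⊕ -5) ⊕ (9 ⊕ 9))) = -11

Expand innermost to outermost. Recall ⊕ takes the minimum of its arguments and ⊗ takes their sum. Working out the expression (((0 ⊗ -4) ⊗ (6 ⊕ -2)) ⊗ ((5 ⊕ -5) ⊕ (9 ⊕ 9))) gives -11.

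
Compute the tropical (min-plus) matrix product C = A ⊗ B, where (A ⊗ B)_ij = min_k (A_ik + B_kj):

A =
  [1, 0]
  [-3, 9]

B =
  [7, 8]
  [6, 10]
A ⊗ B =
  [6, 9]
  [4, 5]

Apply the min-plus product entry-by-entry:
  C[0][0] = min over k of (A[0][0] + B[0][0] = 1 + 7 = 8, A[0][1] + B[1][0] = 0 + 6 = 6) = 6 (attained at k = 1)
  C[0][1] = min over k of (A[0][0] + B[0][1] = 1 + 8 = 9, A[0][1] + B[1][1] = 0 + 10 = 10) = 9 (attained at k = 0)
  C[1][0] = min over k of (A[1][0] + B[0][0] = -3 + 7 = 4, A[1][1] + B[1][0] = 9 + 6 = 15) = 4 (attained at k = 0)
  C[1][1] = min over k of (A[1][0] + B[0][1] = -3 + 8 = 5, A[1][1] + B[1][1] = 9 + 10 = 19) = 5 (attained at k = 0)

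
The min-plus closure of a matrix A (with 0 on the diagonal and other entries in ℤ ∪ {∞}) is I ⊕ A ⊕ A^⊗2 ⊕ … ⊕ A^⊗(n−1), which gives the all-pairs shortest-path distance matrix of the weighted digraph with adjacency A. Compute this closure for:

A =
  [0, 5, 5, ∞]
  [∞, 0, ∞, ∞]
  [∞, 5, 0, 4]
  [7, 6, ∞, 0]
Closure =
  [0, 5, 5, 9]
  [∞, 0, ∞, ∞]
  [11, 5, 0, 4]
  [7, 6, 12, 0]

This is the Floyd-Warshall all-pairs shortest-path computation. For each intermediate vertex k = 0, 1, …, 3, update dist[i][j] ← min(dist[i][j], dist[i][k] + dist[k][j]). The final matrix gives, for each (i, j), the minimum total weight of any directed path from i to j (possibly empty when i = j).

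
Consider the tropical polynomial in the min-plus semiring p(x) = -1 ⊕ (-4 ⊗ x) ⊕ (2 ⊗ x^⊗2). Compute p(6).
p(6) = -1

A tropical monomial a ⊗ x^⊗i evaluates to a + i · x. Evaluating each term at x = 6:
  Term 0 contributes -1 + 0 · 6 = -1
  Term 1 contributes -4 + 1 · 6 = 2
  Term 2 contributes 2 + 2 · 6 = 14
p(6) = ⊕ of these = min[-1, 2, 14] = -1.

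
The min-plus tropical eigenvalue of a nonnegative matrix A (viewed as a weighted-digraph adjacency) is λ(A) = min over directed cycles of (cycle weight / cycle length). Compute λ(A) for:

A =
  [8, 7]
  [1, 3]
λ(A) = 3

Enumerate directed cycles and compute their means (weight / length). Sample:
  cycle 0 → 0: weight = 8, length = 1, mean = 8/1 ≈ 8.000
  cycle 1 → 1: weight = 3, length = 1, mean = 3/1 ≈ 3.000
  cycle 0 → 1 → 0: weight = 8, length = 2, mean = 8/2 ≈ 4.000
  cycle 1 → 0 → 1: weight = 8, length = 2, mean = 8/2 ≈ 4.000
Minimum mean = 3.000, attained e.g. along the cycle 1 → 1 with weight 3 and length 1. So λ(A) = 3/1 = 3.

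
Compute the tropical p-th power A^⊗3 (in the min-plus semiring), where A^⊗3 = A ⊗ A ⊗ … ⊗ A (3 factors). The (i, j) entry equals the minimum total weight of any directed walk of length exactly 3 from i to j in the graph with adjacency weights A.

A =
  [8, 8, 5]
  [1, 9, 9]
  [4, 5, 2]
A^⊗3 =
  [11, 12, 9]
  [10, 11, 8]
  [8, 9, 6]

Each entry (A^⊗3)_ij equals the minimum over all length-3 walks i = v_0 → v_1 → … → v_3 = j of Σ_t A[v_t][v_{t+1}]. For example, for (i, j) = (0, 2) we minimise over 9 possible intermediate vertex sequences; the minimum is 9, attained along the walk 0 → 2 → 2 → 2.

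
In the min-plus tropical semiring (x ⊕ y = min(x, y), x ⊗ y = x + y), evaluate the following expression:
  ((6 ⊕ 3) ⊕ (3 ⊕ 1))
((6 ⊕ 3) ⊕ (3 ⊕ 1)) = 1

Expand innermost to outermost. Recall ⊕ takes the minimum of its arguments and ⊗ takes their sum. Working out the expression ((6 ⊕ 3) ⊕ (3 ⊕ 1)) gives 1.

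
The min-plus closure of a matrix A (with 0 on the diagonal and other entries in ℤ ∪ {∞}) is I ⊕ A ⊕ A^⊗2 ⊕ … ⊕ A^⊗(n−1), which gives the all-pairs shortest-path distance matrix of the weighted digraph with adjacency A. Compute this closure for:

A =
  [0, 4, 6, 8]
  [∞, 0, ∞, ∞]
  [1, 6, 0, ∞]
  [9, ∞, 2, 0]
Closure =
  [0, 4, 6, 8]
  [∞, 0, ∞, ∞]
  [1, 5, 0, 9]
  [3, 7, 2, 0]

This is the Floyd-Warshall all-pairs shortest-path computation. For each intermediate vertex k = 0, 1, …, 3, update dist[i][j] ← min(dist[i][j], dist[i][k] + dist[k][j]). The final matrix gives, for each (i, j), the minimum total weight of any directed path from i to j (possibly empty when i = j).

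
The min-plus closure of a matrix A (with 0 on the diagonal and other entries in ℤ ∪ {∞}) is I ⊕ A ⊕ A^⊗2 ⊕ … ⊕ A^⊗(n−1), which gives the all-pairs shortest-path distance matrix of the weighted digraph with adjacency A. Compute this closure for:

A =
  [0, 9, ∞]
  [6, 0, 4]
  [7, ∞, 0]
Closure =
  [0, 9, 13]
  [6, 0, 4]
  [7, 16, 0]

This is the Floyd-Warshall all-pairs shortest-path computation. For each intermediate vertex k = 0, 1, …, 2, update dist[i][j] ← min(dist[i][j], dist[i][k] + dist[k][j]). The final matrix gives, for each (i, j), the minimum total weight of any directed path from i to j (possibly empty when i = j).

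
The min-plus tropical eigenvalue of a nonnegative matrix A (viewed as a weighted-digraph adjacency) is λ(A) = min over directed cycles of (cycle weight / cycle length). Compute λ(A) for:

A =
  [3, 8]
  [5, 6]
λ(A) = 3

Enumerate directed cycles and compute their means (weight / length). Sample:
  cycle 0 → 0: weight = 3, length = 1, mean = 3/1 ≈ 3.000
  cycle 1 → 1: weight = 6, length = 1, mean = 6/1 ≈ 6.000
  cycle 0 → 1 → 0: weight = 13, length = 2, mean = 13/2 ≈ 6.500
  cycle 1 → 0 → 1: weight = 13, length = 2, mean = 13/2 ≈ 6.500
Minimum mean = 3.000, attained e.g. along the cycle 0 → 0 with weight 3 and length 1. So λ(A) = 3/1 = 3.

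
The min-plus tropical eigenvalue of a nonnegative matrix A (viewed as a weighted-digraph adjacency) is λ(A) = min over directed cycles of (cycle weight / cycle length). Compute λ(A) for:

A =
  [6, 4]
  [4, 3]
λ(A) = 3

Enumerate directed cycles and compute their means (weight / length). Sample:
  cycle 0 → 0: weight = 6, length = 1, mean = 6/1 ≈ 6.000
  cycle 1 → 1: weight = 3, length = 1, mean = 3/1 ≈ 3.000
  cycle 0 → 1 → 0: weight = 8, length = 2, mean = 8/2 ≈ 4.000
  cycle 1 → 0 → 1: weight = 8, length = 2, mean = 8/2 ≈ 4.000
Minimum mean = 3.000, attained e.g. along the cycle 1 → 1 with weight 3 and length 1. So λ(A) = 3/1 = 3.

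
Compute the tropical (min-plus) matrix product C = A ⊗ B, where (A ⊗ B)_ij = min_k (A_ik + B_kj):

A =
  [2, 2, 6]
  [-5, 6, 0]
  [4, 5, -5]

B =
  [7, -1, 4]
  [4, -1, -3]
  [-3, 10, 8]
A ⊗ B =
  [3, 1, -1]
  [-3, -6, -1]
  [-8, 3, 2]

Apply the min-plus product entry-by-entry:
  C[0][0] = min over k of (A[0][0] + B[0][0] = 2 + 7 = 9, A[0][1] + B[1][0] = 2 + 4 = 6, A[0][2] + B[2][0] = 6 + -3 = 3) = 3 (attained at k = 2)
  C[0][1] = min over k of (A[0][0] + B[0][1] = 2 + -1 = 1, A[0][1] + B[1][1] = 2 + -1 = 1, A[0][2] + B[2][1] = 6 + 10 = 16) = 1 (attained at k = 0)
  C[0][2] = min over k of (A[0][0] + B[0][2] = 2 + 4 = 6, A[0][1] + B[1][2] = 2 + -3 = -1, A[0][2] + B[2][2] = 6 + 8 = 14) = -1 (attained at k = 1)
  C[1][0] = min over k of (A[1][0] + B[0][0] = -5 + 7 = 2, A[1][1] + B[1][0] = 6 + 4 = 10, A[1][2] + B[2][0] = 0 + -3 = -3) = -3 (attained at k = 2)
  C[1][1] = min over k of (A[1][0] + B[0][1] = -5 + -1 = -6, A[1][1] + B[1][1] = 6 + -1 = 5, A[1][2] + B[2][1] = 0 + 10 = 10) = -6 (attained at k = 0)
  C[1][2] = min over k of (A[1][0] + B[0][2] = -5 + 4 = -1, A[1][1] + B[1][2] = 6 + -3 = 3, A[1][2] + B[2][2] = 0 + 8 = 8) = -1 (attained at k = 0)
  C[2][0] = min over k of (A[2][0] + B[0][0] = 4 + 7 = 11, A[2][1] + B[1][0] = 5 + 4 = 9, A[2][2] + B[2][0] = -5 + -3 = -8) = -8 (attained at k = 2)
  C[2][1] = min over k of (A[2][0] + B[0][1] = 4 + -1 = 3, A[2][1] + B[1][1] = 5 + -1 = 4, A[2][2] + B[2][1] = -5 + 10 = 5) = 3 (attained at k = 0)
  C[2][2] = min over k of (A[2][0] + B[0][2] = 4 + 4 = 8, A[2][1] + B[1][2] = 5 + -3 = 2, A[2][2] + B[2][2] = -5 + 8 = 3) = 2 (attained at k = 1)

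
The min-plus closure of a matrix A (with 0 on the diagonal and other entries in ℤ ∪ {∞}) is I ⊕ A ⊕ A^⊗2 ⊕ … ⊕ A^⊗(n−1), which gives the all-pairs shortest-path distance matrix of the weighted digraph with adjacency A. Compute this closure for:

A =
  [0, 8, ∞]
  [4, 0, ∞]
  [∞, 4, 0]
Closure =
  [0, 8, ∞]
  [4, 0, ∞]
  [8, 4, 0]

This is the Floyd-Warshall all-pairs shortest-path computation. For each intermediate vertex k = 0, 1, …, 2, update dist[i][j] ← min(dist[i][j], dist[i][k] + dist[k][j]). The final matrix gives, for each (i, j), the minimum total weight of any directed path from i to j (possibly empty when i = j).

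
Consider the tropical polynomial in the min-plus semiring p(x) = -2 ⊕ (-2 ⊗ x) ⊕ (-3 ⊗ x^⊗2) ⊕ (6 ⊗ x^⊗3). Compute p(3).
p(3) = -2

A tropical monomial a ⊗ x^⊗i evaluates to a + i · x. Evaluating each term at x = 3:
  Term 0 contributes -2 + 0 · 3 = -2
  Term 1 contributes -2 + 1 · 3 = 1
  Term 2 contributes -3 + 2 · 3 = 3
  Term 3 contributes 6 + 3 · 3 = 15
p(3) = ⊕ of these = min[-2, 1, 3, 15] = -2.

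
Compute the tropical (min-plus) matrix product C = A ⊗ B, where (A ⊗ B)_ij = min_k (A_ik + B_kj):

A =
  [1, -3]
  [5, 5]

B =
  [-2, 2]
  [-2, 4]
A ⊗ B =
  [-5, 1]
  [3, 7]

Apply the min-plus product entry-by-entry:
  C[0][0] = min over k of (A[0][0] + B[0][0] = 1 + -2 = -1, A[0][1] + B[1][0] = -3 + -2 = -5) = -5 (attained at k = 1)
  C[0][1] = min over k of (A[0][0] + B[0][1] = 1 + 2 = 3, A[0][1] + B[1][1] = -3 + 4 = 1) = 1 (attained at k = 1)
  C[1][0] = min over k of (A[1][0] + B[0][0] = 5 + -2 = 3, A[1][1] + B[1][0] = 5 + -2 = 3) = 3 (attained at k = 0)
  C[1][1] = min over k of (A[1][0] + B[0][1] = 5 + 2 = 7, A[1][1] + B[1][1] = 5 + 4 = 9) = 7 (attained at k = 0)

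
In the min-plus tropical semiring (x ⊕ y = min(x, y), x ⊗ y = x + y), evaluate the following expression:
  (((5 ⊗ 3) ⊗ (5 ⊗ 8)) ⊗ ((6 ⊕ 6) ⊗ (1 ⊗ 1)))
(((5 ⊗ 3) ⊗ (5 ⊗ 8)) ⊗ ((6 ⊕ 6) ⊗ (1 ⊗ 1))) = 29

Expand innermost to outermost. Recall ⊕ takes the minimum of its arguments and ⊗ takes their sum. Working out the expression (((5 ⊗ 3) ⊗ (5 ⊗ 8)) ⊗ ((6 ⊕ 6) ⊗ (1 ⊗ 1))) gives 29.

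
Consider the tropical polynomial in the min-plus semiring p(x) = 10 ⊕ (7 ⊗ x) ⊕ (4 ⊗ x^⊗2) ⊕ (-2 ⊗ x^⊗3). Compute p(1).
p(1) = 1

A tropical monomial a ⊗ x^⊗i evaluates to a + i · x. Evaluating each term at x = 1:
  Term 0 contributes 10 + 0 · 1 = 10
  Term 1 contributes 7 + 1 · 1 = 8
  Term 2 contributes 4 + 2 · 1 = 6
  Term 3 contributes -2 + 3 · 1 = 1
p(1) = ⊕ of these = min[10, 8, 6, 1] = 1.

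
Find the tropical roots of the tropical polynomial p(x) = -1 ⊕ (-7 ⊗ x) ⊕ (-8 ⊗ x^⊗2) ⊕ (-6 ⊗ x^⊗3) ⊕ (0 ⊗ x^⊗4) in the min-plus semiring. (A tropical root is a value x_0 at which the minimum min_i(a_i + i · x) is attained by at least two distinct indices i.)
Roots: {-6, -2, 1, 6}

Each tropical root is a break point of the lower envelope of the lines y = a_i + i · x (there are 5 lines, with slopes 0, 1, ..., 4). Only the lines that attain the minimum somewhere contribute to roots; other lines are dominated. Here the surviving (envelope) indices are i = 4, i = 3, i = 2, i = 1, i = 0.
Intersections between consecutive envelope lines give the roots: for adjacent envelope indices i < j the intersection is x = (a_i − a_j) / (j − i). Reading off the sorted break points: {-6, -2, 1, 6}.
Verification: at each break x_0, at least two indices attain the minimum of min_i(a_i + i · x_0).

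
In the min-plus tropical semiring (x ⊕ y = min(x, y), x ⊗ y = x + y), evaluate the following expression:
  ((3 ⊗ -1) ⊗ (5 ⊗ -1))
((3 ⊗ -1) ⊗ (5 ⊗ -1)) = 6

Expand innermost to outermost. Recall ⊕ takes the minimum of its arguments and ⊗ takes their sum. Working out the expression ((3 ⊗ -1) ⊗ (5 ⊗ -1)) gives 6.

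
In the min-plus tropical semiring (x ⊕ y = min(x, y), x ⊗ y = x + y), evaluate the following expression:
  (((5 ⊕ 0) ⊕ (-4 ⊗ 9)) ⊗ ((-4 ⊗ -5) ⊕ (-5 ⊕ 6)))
(((5 ⊕ 0) ⊕ (-4 ⊗ 9)) ⊗ ((-4 ⊗ -5) ⊕ (-5 ⊕ 6))) = -9

Expand innermost to outermost. Recall ⊕ takes the minimum of its arguments and ⊗ takes their sum. Working out the expression (((5 ⊕ 0) ⊕ (-4 ⊗ 9)) ⊗ ((-4 ⊗ -5) ⊕ (-5 ⊕ 6))) gives -9.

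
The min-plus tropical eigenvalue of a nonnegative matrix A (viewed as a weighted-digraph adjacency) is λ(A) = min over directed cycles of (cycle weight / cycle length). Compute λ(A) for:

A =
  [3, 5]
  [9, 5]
λ(A) = 3

Enumerate directed cycles and compute their means (weight / length). Sample:
  cycle 0 → 0: weight = 3, length = 1, mean = 3/1 ≈ 3.000
  cycle 1 → 1: weight = 5, length = 1, mean = 5/1 ≈ 5.000
  cycle 0 → 1 → 0: weight = 14, length = 2, mean = 14/2 ≈ 7.000
  cycle 1 → 0 → 1: weight = 14, length = 2, mean = 14/2 ≈ 7.000
Minimum mean = 3.000, attained e.g. along the cycle 0 → 0 with weight 3 and length 1. So λ(A) = 3/1 = 3.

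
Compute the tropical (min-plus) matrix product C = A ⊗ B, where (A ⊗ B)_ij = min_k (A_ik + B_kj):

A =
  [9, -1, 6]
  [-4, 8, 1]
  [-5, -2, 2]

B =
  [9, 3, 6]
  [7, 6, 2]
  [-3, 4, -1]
A ⊗ B =
  [3, 5, 1]
  [-2, -1, 0]
  [-1, -2, 0]

Apply the min-plus product entry-by-entry:
  C[0][0] = min over k of (A[0][0] + B[0][0] = 9 + 9 = 18, A[0][1] + B[1][0] = -1 + 7 = 6, A[0][2] + B[2][0] = 6 + -3 = 3) = 3 (attained at k = 2)
  C[0][1] = min over k of (A[0][0] + B[0][1] = 9 + 3 = 12, A[0][1] + B[1][1] = -1 + 6 = 5, A[0][2] + B[2][1] = 6 + 4 = 10) = 5 (attained at k = 1)
  C[0][2] = min over k of (A[0][0] + B[0][2] = 9 + 6 = 15, A[0][1] + B[1][2] = -1 + 2 = 1, A[0][2] + B[2][2] = 6 + -1 = 5) = 1 (attained at k = 1)
  C[1][0] = min over k of (A[1][0] + B[0][0] = -4 + 9 = 5, A[1][1] + B[1][0] = 8 + 7 = 15, A[1][2] + B[2][0] = 1 + -3 = -2) = -2 (attained at k = 2)
  C[1][1] = min over k of (A[1][0] + B[0][1] = -4 + 3 = -1, A[1][1] + B[1][1] = 8 + 6 = 14, A[1][2] + B[2][1] = 1 + 4 = 5) = -1 (attained at k = 0)
  C[1][2] = min over k of (A[1][0] + B[0][2] = -4 + 6 = 2, A[1][1] + B[1][2] = 8 + 2 = 10, A[1][2] + B[2][2] = 1 + -1 = 0) = 0 (attained at k = 2)
  C[2][0] = min over k of (A[2][0] + B[0][0] = -5 + 9 = 4, A[2][1] + B[1][0] = -2 + 7 = 5, A[2][2] + B[2][0] = 2 + -3 = -1) = -1 (attained at k = 2)
  C[2][1] = min over k of (A[2][0] + B[0][1] = -5 + 3 = -2, A[2][1] + B[1][1] = -2 + 6 = 4, A[2][2] + B[2][1] = 2 + 4 = 6) = -2 (attained at k = 0)
  C[2][2] = min over k of (A[2][0] + B[0][2] = -5 + 6 = 1, A[2][1] + B[1][2] = -2 + 2 = 0, A[2][2] + B[2][2] = 2 + -1 = 1) = 0 (attained at k = 1)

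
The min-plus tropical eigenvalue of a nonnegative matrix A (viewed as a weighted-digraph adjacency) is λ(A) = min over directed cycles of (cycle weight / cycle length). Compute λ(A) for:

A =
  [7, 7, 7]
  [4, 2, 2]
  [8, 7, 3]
λ(A) = 2

Enumerate directed cycles and compute their means (weight / length). Sample:
  cycle 0 → 0: weight = 7, length = 1, mean = 7/1 ≈ 7.000
  cycle 1 → 1: weight = 2, length = 1, mean = 2/1 ≈ 2.000
  cycle 2 → 2: weight = 3, length = 1, mean = 3/1 ≈ 3.000
  cycle 0 → 1 → 0: weight = 11, length = 2, mean = 11/2 ≈ 5.500
  cycle 0 → 2 → 0: weight = 15, length = 2, mean = 15/2 ≈ 7.500
  cycle 1 → 0 → 1: weight = 11, length = 2, mean = 11/2 ≈ 5.500
Minimum mean = 2.000, attained e.g. along the cycle 1 → 1 with weight 2 and length 1. So λ(A) = 2/1 = 2.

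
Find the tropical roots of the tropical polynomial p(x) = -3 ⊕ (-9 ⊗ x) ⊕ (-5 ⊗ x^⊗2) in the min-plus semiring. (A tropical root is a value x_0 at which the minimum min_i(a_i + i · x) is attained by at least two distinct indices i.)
Roots: {-4, 6}

Each tropical root is a break point of the lower envelope of the lines y = a_i + i · x (there are 3 lines, with slopes 0, 1, ..., 2). Only the lines that attain the minimum somewhere contribute to roots; other lines are dominated. Here the surviving (envelope) indices are i = 2, i = 1, i = 0.
Intersections between consecutive envelope lines give the roots: for adjacent envelope indices i < j the intersection is x = (a_i − a_j) / (j − i). Reading off the sorted break points: {-4, 6}.
Verification: at each break x_0, at least two indices attain the minimum of min_i(a_i + i · x_0).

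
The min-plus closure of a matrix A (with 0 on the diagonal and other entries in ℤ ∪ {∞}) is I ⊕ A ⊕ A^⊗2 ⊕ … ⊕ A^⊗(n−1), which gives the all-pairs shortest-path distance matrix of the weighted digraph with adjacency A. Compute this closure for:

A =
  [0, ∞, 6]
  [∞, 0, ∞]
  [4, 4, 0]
Closure =
  [0, 10, 6]
  [∞, 0, ∞]
  [4, 4, 0]

This is the Floyd-Warshall all-pairs shortest-path computation. For each intermediate vertex k = 0, 1, …, 2, update dist[i][j] ← min(dist[i][j], dist[i][k] + dist[k][j]). The final matrix gives, for each (i, j), the minimum total weight of any directed path from i to j (possibly empty when i = j).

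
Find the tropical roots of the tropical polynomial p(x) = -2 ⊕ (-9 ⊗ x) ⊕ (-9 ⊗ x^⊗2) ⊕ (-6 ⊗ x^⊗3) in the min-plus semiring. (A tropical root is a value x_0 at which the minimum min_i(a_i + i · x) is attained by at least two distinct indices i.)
Roots: {-3, 0, 7}

Each tropical root is a break point of the lower envelope of the lines y = a_i + i · x (there are 4 lines, with slopes 0, 1, ..., 3). Only the lines that attain the minimum somewhere contribute to roots; other lines are dominated. Here the surviving (envelope) indices are i = 3, i = 2, i = 1, i = 0.
Intersections between consecutive envelope lines give the roots: for adjacent envelope indices i < j the intersection is x = (a_i − a_j) / (j − i). Reading off the sorted break points: {-3, 0, 7}.
Verification: at each break x_0, at least two indices attain the minimum of min_i(a_i + i · x_0).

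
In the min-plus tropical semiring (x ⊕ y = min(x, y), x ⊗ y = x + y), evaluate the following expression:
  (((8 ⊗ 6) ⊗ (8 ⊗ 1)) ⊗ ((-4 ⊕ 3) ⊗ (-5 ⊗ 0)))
(((8 ⊗ 6) ⊗ (8 ⊗ 1)) ⊗ ((-4 ⊕ 3) ⊗ (-5 ⊗ 0))) = 14

Expand innermost to outermost. Recall ⊕ takes the minimum of its arguments and ⊗ takes their sum. Working out the expression (((8 ⊗ 6) ⊗ (8 ⊗ 1)) ⊗ ((-4 ⊕ 3) ⊗ (-5 ⊗ 0))) gives 14.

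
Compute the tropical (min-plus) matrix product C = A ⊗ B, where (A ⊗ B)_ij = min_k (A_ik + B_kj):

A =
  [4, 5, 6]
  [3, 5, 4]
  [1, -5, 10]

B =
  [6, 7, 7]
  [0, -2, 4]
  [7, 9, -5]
A ⊗ B =
  [5, 3, 1]
  [5, 3, -1]
  [-5, -7, -1]

Apply the min-plus product entry-by-entry:
  C[0][0] = min over k of (A[0][0] + B[0][0] = 4 + 6 = 10, A[0][1] + B[1][0] = 5 + 0 = 5, A[0][2] + B[2][0] = 6 + 7 = 13) = 5 (attained at k = 1)
  C[0][1] = min over k of (A[0][0] + B[0][1] = 4 + 7 = 11, A[0][1] + B[1][1] = 5 + -2 = 3, A[0][2] + B[2][1] = 6 + 9 = 15) = 3 (attained at k = 1)
  C[0][2] = min over k of (A[0][0] + B[0][2] = 4 + 7 = 11, A[0][1] + B[1][2] = 5 + 4 = 9, A[0][2] + B[2][2] = 6 + -5 = 1) = 1 (attained at k = 2)
  C[1][0] = min over k of (A[1][0] + B[0][0] = 3 + 6 = 9, A[1][1] + B[1][0] = 5 + 0 = 5, A[1][2] + B[2][0] = 4 + 7 = 11) = 5 (attained at k = 1)
  C[1][1] = min over k of (A[1][0] + B[0][1] = 3 + 7 = 10, A[1][1] + B[1][1] = 5 + -2 = 3, A[1][2] + B[2][1] = 4 + 9 = 13) = 3 (attained at k = 1)
  C[1][2] = min over k of (A[1][0] + B[0][2] = 3 + 7 = 10, A[1][1] + B[1][2] = 5 + 4 = 9, A[1][2] + B[2][2] = 4 + -5 = -1) = -1 (attained at k = 2)
  C[2][0] = min over k of (A[2][0] + B[0][0] = 1 + 6 = 7, A[2][1] + B[1][0] = -5 + 0 = -5, A[2][2] + B[2][0] = 10 + 7 = 17) = -5 (attained at k = 1)
  C[2][1] = min over k of (A[2][0] + B[0][1] = 1 + 7 = 8, A[2][1] + B[1][1] = -5 + -2 = -7, A[2][2] + B[2][1] = 10 + 9 = 19) = -7 (attained at k = 1)
  C[2][2] = min over k of (A[2][0] + B[0][2] = 1 + 7 = 8, A[2][1] + B[1][2] = -5 + 4 = -1, A[2][2] + B[2][2] = 10 + -5 = 5) = -1 (attained at k = 1)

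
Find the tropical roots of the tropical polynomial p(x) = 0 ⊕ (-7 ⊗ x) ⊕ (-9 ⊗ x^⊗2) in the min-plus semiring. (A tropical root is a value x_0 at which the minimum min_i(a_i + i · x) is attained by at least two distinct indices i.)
Roots: {2, 7}

Each tropical root is a break point of the lower envelope of the lines y = a_i + i · x (there are 3 lines, with slopes 0, 1, ..., 2). Only the lines that attain the minimum somewhere contribute to roots; other lines are dominated. Here the surviving (envelope) indices are i = 2, i = 1, i = 0.
Intersections between consecutive envelope lines give the roots: for adjacent envelope indices i < j the intersection is x = (a_i − a_j) / (j − i). Reading off the sorted break points: {2, 7}.
Verification: at each break x_0, at least two indices attain the minimum of min_i(a_i + i · x_0).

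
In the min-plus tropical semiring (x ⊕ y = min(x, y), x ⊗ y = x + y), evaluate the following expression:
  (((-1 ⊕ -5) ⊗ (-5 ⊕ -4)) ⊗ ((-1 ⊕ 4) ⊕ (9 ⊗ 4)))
(((-1 ⊕ -5) ⊗ (-5 ⊕ -4)) ⊗ ((-1 ⊕ 4) ⊕ (9 ⊗ 4))) = -11

Expand innermost to outermost. Recall ⊕ takes the minimum of its arguments and ⊗ takes their sum. Working out the expression (((-1 ⊕ -5) ⊗ (-5 ⊕ -4)) ⊗ ((-1 ⊕ 4) ⊕ (9 ⊗ 4))) gives -11.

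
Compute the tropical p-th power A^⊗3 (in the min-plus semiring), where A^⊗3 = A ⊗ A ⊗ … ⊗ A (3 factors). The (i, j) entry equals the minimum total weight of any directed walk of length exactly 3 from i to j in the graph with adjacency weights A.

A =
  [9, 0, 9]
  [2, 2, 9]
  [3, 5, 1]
A^⊗3 =
  [4, 2, 10]
  [4, 4, 11]
  [5, 4, 3]

Each entry (A^⊗3)_ij equals the minimum over all length-3 walks i = v_0 → v_1 → … → v_3 = j of Σ_t A[v_t][v_{t+1}]. For example, for (i, j) = (0, 2) we minimise over 9 possible intermediate vertex sequences; the minimum is 10, attained along the walk 0 → 1 → 2 → 2.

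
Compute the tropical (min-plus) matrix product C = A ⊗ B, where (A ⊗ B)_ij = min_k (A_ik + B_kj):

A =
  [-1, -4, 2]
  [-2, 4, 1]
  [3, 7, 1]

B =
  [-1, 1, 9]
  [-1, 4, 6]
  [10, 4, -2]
A ⊗ B =
  [-5, 0, 0]
  [-3, -1, -1]
  [2, 4, -1]

Apply the min-plus product entry-by-entry:
  C[0][0] = min over k of (A[0][0] + B[0][0] = -1 + -1 = -2, A[0][1] + B[1][0] = -4 + -1 = -5, A[0][2] + B[2][0] = 2 + 10 = 12) = -5 (attained at k = 1)
  C[0][1] = min over k of (A[0][0] + B[0][1] = -1 + 1 = 0, A[0][1] + B[1][1] = -4 + 4 = 0, A[0][2] + B[2][1] = 2 + 4 = 6) = 0 (attained at k = 0)
  C[0][2] = min over k of (A[0][0] + B[0][2] = -1 + 9 = 8, A[0][1] + B[1][2] = -4 + 6 = 2, A[0][2] + B[2][2] = 2 + -2 = 0) = 0 (attained at k = 2)
  C[1][0] = min over k of (A[1][0] + B[0][0] = -2 + -1 = -3, A[1][1] + B[1][0] = 4 + -1 = 3, A[1][2] + B[2][0] = 1 + 10 = 11) = -3 (attained at k = 0)
  C[1][1] = min over k of (A[1][0] + B[0][1] = -2 + 1 = -1, A[1][1] + B[1][1] = 4 + 4 = 8, A[1][2] + B[2][1] = 1 + 4 = 5) = -1 (attained at k = 0)
  C[1][2] = min over k of (A[1][0] + B[0][2] = -2 + 9 = 7, A[1][1] + B[1][2] = 4 + 6 = 10, A[1][2] + B[2][2] = 1 + -2 = -1) = -1 (attained at k = 2)
  C[2][0] = min over k of (A[2][0] + B[0][0] = 3 + -1 = 2, A[2][1] + B[1][0] = 7 + -1 = 6, A[2][2] + B[2][0] = 1 + 10 = 11) = 2 (attained at k = 0)
  C[2][1] = min over k of (A[2][0] + B[0][1] = 3 + 1 = 4, A[2][1] + B[1][1] = 7 + 4 = 11, A[2][2] + B[2][1] = 1 + 4 = 5) = 4 (attained at k = 0)
  C[2][2] = min over k of (A[2][0] + B[0][2] = 3 + 9 = 12, A[2][1] + B[1][2] = 7 + 6 = 13, A[2][2] + B[2][2] = 1 + -2 = -1) = -1 (attained at k = 2)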